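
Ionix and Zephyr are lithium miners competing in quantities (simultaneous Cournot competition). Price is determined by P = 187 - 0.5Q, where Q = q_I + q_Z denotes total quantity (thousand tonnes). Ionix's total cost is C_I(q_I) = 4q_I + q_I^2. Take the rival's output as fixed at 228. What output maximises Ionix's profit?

23

With the rival's output fixed at 228, Ionix's profit is π_I = (187 - (1/2)·228 - (1/2)q_I)q_I - (4q_I + q_I²) = (73 - (1/2)q_I)q_I - (4q_I + q_I²).
∂π_I/∂q_I = 69 - 3q_I = 0, so q_I = 23.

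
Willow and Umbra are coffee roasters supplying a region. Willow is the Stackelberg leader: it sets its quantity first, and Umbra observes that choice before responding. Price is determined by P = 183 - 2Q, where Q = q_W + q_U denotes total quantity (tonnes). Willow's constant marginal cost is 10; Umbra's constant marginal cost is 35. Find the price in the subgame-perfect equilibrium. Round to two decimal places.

59.50

Solve by backward induction. Given q_W, the follower Umbra maximises π_U = (183 - 2q_W - 2q_U)q_U - 35q_U.
∂π_U/∂q_U = 148 - 2q_W - 4q_U = 0 gives the reaction function q_U = (148 - 2q_W)/4.
The leader anticipates this reaction. Substituting into P = 183 - 2Q gives P = 109 - q_W, so π_W = (109 - q_W)q_W - 10q_W.
Maximising: ∂π_W/∂q_W = 99 - 2q_W = 0, giving q_W = 99/2.
Then q_U = (148 - 2·(99/2))/4 = 49/4.
Total output Q = 247/4, so price P = 183 - 2·(247/4) = 119/2.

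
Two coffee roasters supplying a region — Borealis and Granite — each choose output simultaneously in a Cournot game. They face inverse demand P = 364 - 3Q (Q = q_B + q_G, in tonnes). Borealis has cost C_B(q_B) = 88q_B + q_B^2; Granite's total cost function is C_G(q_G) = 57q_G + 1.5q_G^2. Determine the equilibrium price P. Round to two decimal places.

Borealis's profit: π_B = (364 - 3Q)q_B - (88q_B + q_B²). Setting ∂π_B/∂q_B = 0: 276 - 8q_B - 3(q_G) = 0.
Granite's first-order condition: 307 - 9q_G - 3(q_B) = 0.
Best responses: q_B = (276 - 3q_G)/8, q_G = (307 - 3q_B)/9.
Substituting one into the other gives q_B = 521/21 and q_G = 1628/63.
Total output Q = 50.6508, so price P = 364 - 3·50.6508 = 212.0476.

212.05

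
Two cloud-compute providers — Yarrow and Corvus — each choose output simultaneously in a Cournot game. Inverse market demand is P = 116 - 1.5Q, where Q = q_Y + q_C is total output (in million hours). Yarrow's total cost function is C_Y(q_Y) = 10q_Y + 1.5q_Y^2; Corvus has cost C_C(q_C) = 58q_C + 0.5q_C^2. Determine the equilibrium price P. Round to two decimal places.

79.72

Yarrow's profit: π_Y = (116 - 1.5Q)q_Y - (10q_Y + (3/2)q_Y²). Setting ∂π_Y/∂q_Y = 0: 106 - 6q_Y - (3/2)(q_C) = 0.
Corvus's first-order condition: 58 - 4q_C - (3/2)(q_Y) = 0.
So q_Y = (106 - (3/2)q_C)/6 and q_C = (58 - (3/2)q_Y)/4.
Solving the pair: q_Y = 1348/87, q_C = 252/29.
Total output Q = 24.1839, so price P = 116 - (3/2)·24.1839 = 79.7241.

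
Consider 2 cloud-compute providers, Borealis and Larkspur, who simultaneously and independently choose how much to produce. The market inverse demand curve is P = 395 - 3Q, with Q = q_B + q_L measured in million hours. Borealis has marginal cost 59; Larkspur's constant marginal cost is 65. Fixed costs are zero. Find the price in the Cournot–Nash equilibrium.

Borealis's profit: π_B = (395 - 3Q)q_B - (59q_B). Setting ∂π_B/∂q_B = 0: 336 - 6q_B - 3(q_L) = 0.
Larkspur's first-order condition: 330 - 6q_L - 3(q_B) = 0.
So q_B = (336 - 3q_L)/6 and q_L = (330 - 3q_B)/6.
Solving the pair: q_B = 38, q_L = 36.
Total output Q = 74, so price P = 395 - 3·74 = 173.

173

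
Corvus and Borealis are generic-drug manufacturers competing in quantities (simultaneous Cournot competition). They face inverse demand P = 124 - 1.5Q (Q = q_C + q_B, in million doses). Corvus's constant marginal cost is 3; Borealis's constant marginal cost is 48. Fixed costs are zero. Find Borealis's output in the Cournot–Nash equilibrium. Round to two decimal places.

6.89

Corvus's profit: π_C = (124 - 1.5Q)q_C - (3q_C). Setting ∂π_C/∂q_C = 0: 121 - 3q_C - (3/2)(q_B) = 0.
Borealis's first-order condition: 76 - 3q_B - (3/2)(q_C) = 0.
Best responses: q_C = (121 - (3/2)q_B)/3, q_B = (76 - (3/2)q_C)/3.
Substituting one into the other gives q_C = 332/9 and q_B = 62/9.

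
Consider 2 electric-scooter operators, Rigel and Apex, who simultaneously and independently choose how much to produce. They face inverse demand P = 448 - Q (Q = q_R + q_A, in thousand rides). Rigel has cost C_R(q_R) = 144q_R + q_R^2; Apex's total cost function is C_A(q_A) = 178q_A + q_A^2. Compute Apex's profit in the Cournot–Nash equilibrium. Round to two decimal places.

5352.68

Rigel's profit: π_R = (448 - Q)q_R - (144q_R + q_R²). Setting ∂π_R/∂q_R = 0: 304 - 4q_R - (q_A) = 0.
Apex's first-order condition: 270 - 4q_A - (q_R) = 0.
Rearranging gives the reaction functions q_R = (304 - q_A)/4 and q_A = (270 - q_R)/4.
Substituting one into the other gives q_R = 946/15 and q_A = 776/15.
Price P = 448 - 574/5 = 1666/5.
Apex's profit: (1666/5)·(776/15) - 178·(776/15) - (776/15)² = 5352.6756.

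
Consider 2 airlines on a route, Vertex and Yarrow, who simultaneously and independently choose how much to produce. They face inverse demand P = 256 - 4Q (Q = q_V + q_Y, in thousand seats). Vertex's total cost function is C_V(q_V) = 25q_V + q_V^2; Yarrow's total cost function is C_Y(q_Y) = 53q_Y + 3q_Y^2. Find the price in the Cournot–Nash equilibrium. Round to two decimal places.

Vertex's profit: π_V = (256 - 4Q)q_V - (25q_V + q_V²). Setting ∂π_V/∂q_V = 0: 231 - 10q_V - 4(q_Y) = 0.
Yarrow's profit: π_Y = (256 - 4Q)q_Y - (53q_Y + 3q_Y²). Setting ∂π_Y/∂q_Y = 0: 203 - 14q_Y - 4(q_V) = 0.
So q_V = (231 - 4q_Y)/10 and q_Y = (203 - 4q_V)/14.
Substituting one into the other gives q_V = 1211/62 and q_Y = 553/62.
Total output Q = 882/31, so price P = 256 - 4·(882/31) = 142.1935.

142.19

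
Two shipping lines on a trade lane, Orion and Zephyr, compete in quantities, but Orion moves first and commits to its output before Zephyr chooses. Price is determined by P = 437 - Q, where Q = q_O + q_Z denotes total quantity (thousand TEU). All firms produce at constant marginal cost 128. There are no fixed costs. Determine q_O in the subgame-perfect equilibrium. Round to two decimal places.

154.50

The follower Zephyr best-responds to any q_O: π_Z = (437 - Q)q_Z - 128q_Z.
∂π_Z/∂q_Z = 309 - q_O - 2q_Z = 0 gives the reaction function q_Z = (309 - q_O)/2.
The leader anticipates this reaction. Substituting into P = 437 - Q gives P = 565/2 - (1/2)q_O, so π_O = (565/2 - (1/2)q_O)q_O - 128q_O.
Leader FOC: 309/2 - q_O = 0, so q_O = 309/2.
Then q_Z = (309 - 309/2)/2 = 309/4.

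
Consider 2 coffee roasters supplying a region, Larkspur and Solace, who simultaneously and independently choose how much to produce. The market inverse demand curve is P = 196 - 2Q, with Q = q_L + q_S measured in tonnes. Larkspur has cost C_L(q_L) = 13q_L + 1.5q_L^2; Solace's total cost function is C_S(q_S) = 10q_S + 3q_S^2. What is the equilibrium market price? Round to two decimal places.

123.45

Larkspur's profit: π_L = (196 - 2Q)q_L - (13q_L + (3/2)q_L²). Setting ∂π_L/∂q_L = 0: 183 - 7q_L - 2(q_S) = 0.
Solace's profit: π_S = (196 - 2Q)q_S - (10q_S + 3q_S²). Setting ∂π_S/∂q_S = 0: 186 - 10q_S - 2(q_L) = 0.
Best responses: q_L = (183 - 2q_S)/7, q_S = (186 - 2q_L)/10.
Solving the pair: q_L = 243/11, q_S = 156/11.
Total output Q = 399/11, so price P = 196 - 2·(399/11) = 1358/11.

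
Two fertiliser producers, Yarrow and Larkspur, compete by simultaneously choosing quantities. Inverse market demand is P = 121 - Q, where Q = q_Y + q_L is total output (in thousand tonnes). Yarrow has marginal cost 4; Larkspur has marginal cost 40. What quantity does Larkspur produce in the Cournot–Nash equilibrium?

Yarrow's profit: π_Y = (121 - Q)q_Y - (4q_Y). Setting ∂π_Y/∂q_Y = 0: 117 - 2q_Y - (q_L) = 0.
Larkspur's first-order condition: 81 - 2q_L - (q_Y) = 0.
So q_Y = (117 - q_L)/2 and q_L = (81 - q_Y)/2.
Solving the pair: q_Y = 51, q_L = 15.

15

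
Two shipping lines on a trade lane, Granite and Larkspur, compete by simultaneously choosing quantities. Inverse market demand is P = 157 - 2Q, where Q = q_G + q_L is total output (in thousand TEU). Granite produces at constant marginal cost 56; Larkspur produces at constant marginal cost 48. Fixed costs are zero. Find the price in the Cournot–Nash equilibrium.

87

Granite's profit: π_G = (157 - 2Q)q_G - (56q_G). Setting ∂π_G/∂q_G = 0: 101 - 4q_G - 2(q_L) = 0.
Larkspur's profit: π_L = (157 - 2Q)q_L - (48q_L). Setting ∂π_L/∂q_L = 0: 109 - 4q_L - 2(q_G) = 0.
So q_G = (101 - 2q_L)/4 and q_L = (109 - 2q_G)/4.
Substituting one into the other gives q_G = 31/2 and q_L = 39/2.
Total output Q = 35, so price P = 157 - 2·35 = 87.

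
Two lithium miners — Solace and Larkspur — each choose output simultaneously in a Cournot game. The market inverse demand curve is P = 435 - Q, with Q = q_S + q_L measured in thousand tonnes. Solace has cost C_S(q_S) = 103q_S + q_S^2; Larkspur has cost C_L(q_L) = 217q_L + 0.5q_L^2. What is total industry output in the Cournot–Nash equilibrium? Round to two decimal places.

Solace's profit: π_S = (435 - Q)q_S - (103q_S + q_S²). Setting ∂π_S/∂q_S = 0: 332 - 4q_S - (q_L) = 0.
Larkspur's profit: π_L = (435 - Q)q_L - (217q_L + (1/2)q_L²). Setting ∂π_L/∂q_L = 0: 218 - 3q_L - (q_S) = 0.
Best responses: q_S = (332 - q_L)/4, q_L = (218 - q_S)/3.
Substituting one into the other gives q_S = 778/11 and q_L = 540/11.
Total output Q = 778/11 + 540/11 = 1318/11.

119.82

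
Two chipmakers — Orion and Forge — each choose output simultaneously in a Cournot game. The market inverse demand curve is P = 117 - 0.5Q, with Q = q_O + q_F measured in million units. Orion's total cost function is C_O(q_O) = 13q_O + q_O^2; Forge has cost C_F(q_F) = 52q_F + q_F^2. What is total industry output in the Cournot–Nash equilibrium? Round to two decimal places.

48.29

Orion's profit: π_O = (117 - 0.5Q)q_O - (13q_O + q_O²). Setting ∂π_O/∂q_O = 0: 104 - 3q_O - (1/2)(q_F) = 0.
Forge's profit: π_F = (117 - 0.5Q)q_F - (52q_F + q_F²). Setting ∂π_F/∂q_F = 0: 65 - 3q_F - (1/2)(q_O) = 0.
Best responses: q_O = (104 - (1/2)q_F)/3, q_F = (65 - (1/2)q_O)/3.
Solving the pair: q_O = 1118/35, q_F = 572/35.
Total output Q = 1118/35 + 572/35 = 338/7.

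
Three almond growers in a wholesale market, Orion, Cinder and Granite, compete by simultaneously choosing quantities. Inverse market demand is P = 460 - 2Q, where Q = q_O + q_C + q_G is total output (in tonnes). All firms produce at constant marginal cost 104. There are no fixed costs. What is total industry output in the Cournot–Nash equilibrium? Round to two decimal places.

133.50

A representative firm's profit is π_i = q_i(460 - 2Q) - 104q_i.
First-order condition (treating rivals' output as given): 356 - 4q_i - 2·Σ_{j≠i} q_j = 0.
With identical firms every q_j equals q_i, so Σ_{j≠i} q_j = 2q_i and 356 = 8q_i, giving q_i = 89/2.
Total output Q = 89/2 + 89/2 + 89/2 = 267/2.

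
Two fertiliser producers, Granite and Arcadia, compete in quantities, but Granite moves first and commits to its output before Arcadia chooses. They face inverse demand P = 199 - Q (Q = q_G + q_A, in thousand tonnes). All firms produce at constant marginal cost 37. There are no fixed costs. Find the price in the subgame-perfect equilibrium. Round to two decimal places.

The follower Arcadia best-responds to any q_G: π_A = (199 - Q)q_A - 37q_A.
∂π_A/∂q_A = 162 - q_G - 2q_A = 0 gives the reaction function q_A = (162 - q_G)/2.
Granite substitutes q_A(q_G) into its own profit: π_G = q_G(199 - q_G - (162 - q_G)/2) - 37q_G = (118 - (1/2)q_G)q_G - 37q_G.
Maximising: ∂π_G/∂q_G = 81 - q_G = 0, giving q_G = 81.
Then q_A = (162 - 81)/2 = 81/2.
Total output Q = 243/2, so price P = 199 - 243/2 = 155/2.

77.50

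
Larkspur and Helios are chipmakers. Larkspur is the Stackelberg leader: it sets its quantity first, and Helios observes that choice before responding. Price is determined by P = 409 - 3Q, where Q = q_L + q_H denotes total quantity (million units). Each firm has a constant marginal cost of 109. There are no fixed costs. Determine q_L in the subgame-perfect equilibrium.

The follower Helios best-responds to any q_L: π_H = (409 - 3Q)q_H - 109q_H.
∂π_H/∂q_H = 300 - 3q_L - 6q_H = 0 gives the reaction function q_H = (300 - 3q_L)/6.
The leader anticipates this reaction. Substituting into P = 409 - 3Q gives P = 259 - (3/2)q_L, so π_L = (259 - (3/2)q_L)q_L - 109q_L.
Maximising: ∂π_L/∂q_L = 150 - 3q_L = 0, giving q_L = 50.
Then q_H = (300 - 3·50)/6 = 25.

50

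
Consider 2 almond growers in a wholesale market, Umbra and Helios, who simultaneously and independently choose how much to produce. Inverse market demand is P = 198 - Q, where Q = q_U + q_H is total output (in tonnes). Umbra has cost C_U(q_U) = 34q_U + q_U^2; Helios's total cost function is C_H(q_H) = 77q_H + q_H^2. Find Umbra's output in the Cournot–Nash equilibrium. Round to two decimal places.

Umbra's profit: π_U = (198 - Q)q_U - (34q_U + q_U²). Setting ∂π_U/∂q_U = 0: 164 - 4q_U - (q_H) = 0.
Helios's profit: π_H = (198 - Q)q_H - (77q_H + q_H²). Setting ∂π_H/∂q_H = 0: 121 - 4q_H - (q_U) = 0.
Rearranging gives the reaction functions q_U = (164 - q_H)/4 and q_H = (121 - q_U)/4.
Substituting one into the other gives q_U = 107/3 and q_H = 64/3.

35.67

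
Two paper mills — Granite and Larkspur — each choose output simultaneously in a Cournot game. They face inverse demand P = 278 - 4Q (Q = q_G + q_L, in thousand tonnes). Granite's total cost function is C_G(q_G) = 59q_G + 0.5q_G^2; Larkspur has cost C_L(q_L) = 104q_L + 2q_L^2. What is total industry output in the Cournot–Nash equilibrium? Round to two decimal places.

Granite's profit: π_G = (278 - 4Q)q_G - (59q_G + (1/2)q_G²). Setting ∂π_G/∂q_G = 0: 219 - 9q_G - 4(q_L) = 0.
Larkspur's first-order condition: 174 - 12q_L - 4(q_G) = 0.
Best responses: q_G = (219 - 4q_L)/9, q_L = (174 - 4q_G)/12.
Substituting one into the other gives q_G = 21 and q_L = 15/2.
Total output Q = 21 + 15/2 = 57/2.

28.50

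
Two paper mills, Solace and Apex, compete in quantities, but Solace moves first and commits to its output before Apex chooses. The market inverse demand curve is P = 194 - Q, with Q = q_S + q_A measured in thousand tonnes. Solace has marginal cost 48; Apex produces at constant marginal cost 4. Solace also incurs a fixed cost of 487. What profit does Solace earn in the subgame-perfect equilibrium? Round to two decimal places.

813.50

Solve by backward induction. Given q_S, the follower Apex maximises π_A = (194 - q_S - q_A)q_A - 4q_A.
Follower FOC: 190 - q_S - 2q_A = 0, so q_A(q_S) = (190 - q_S)/2.
Solace substitutes q_A(q_S) into its own profit: π_S = q_S(194 - q_S - (190 - q_S)/2) - 48q_S = (99 - (1/2)q_S)q_S - 48q_S.
Leader FOC: 51 - q_S = 0, so q_S = 51.
Then q_A = (190 - 51)/2 = 139/2.
Price P = 194 - 241/2 = 147/2.
Solace's profit: (147/2 - 48)·51 - 487 = 1627/2.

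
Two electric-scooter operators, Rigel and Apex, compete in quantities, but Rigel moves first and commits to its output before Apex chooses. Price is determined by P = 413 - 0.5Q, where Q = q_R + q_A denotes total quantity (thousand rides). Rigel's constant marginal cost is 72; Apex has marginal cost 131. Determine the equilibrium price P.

172

Solve by backward induction. Given q_R, the follower Apex maximises π_A = (413 - (1/2)q_R - (1/2)q_A)q_A - 131q_A.
∂π_A/∂q_A = 282 - (1/2)q_R - q_A = 0 gives the reaction function q_A = (282 - (1/2)q_R).
Rigel substitutes q_A(q_R) into its own profit: π_R = q_R(413 - (1/2)q_R - (282 - (1/2)q_R)/2) - 72q_R = (272 - (1/4)q_R)q_R - 72q_R.
Maximising: ∂π_R/∂q_R = 200 - (1/2)q_R = 0, giving q_R = 400.
Then q_A = (282 - (1/2)·400) = 82.
Total output Q = 482, so price P = 413 - (1/2)·482 = 172.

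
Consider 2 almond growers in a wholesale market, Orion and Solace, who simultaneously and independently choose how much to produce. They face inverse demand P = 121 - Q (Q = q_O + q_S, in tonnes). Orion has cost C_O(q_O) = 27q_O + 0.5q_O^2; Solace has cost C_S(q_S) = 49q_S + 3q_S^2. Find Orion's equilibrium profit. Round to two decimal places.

Orion's profit: π_O = (121 - Q)q_O - (27q_O + (1/2)q_O²). Setting ∂π_O/∂q_O = 0: 94 - 3q_O - (q_S) = 0.
Solace's first-order condition: 72 - 8q_S - (q_O) = 0.
Rearranging gives the reaction functions q_O = (94 - q_S)/3 and q_S = (72 - q_O)/8.
Solving the pair: q_O = 680/23, q_S = 122/23.
Price P = 121 - 802/23 = 1981/23.
Orion's profit: (1981/23)·(680/23) - 27·(680/23) - (1/2)(680/23)² = 1311.1531.

1311.15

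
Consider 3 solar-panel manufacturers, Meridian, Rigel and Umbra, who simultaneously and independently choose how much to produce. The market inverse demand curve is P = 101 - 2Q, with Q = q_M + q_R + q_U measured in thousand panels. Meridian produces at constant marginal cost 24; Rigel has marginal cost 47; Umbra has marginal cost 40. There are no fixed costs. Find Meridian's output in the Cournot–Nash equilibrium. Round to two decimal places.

Meridian's profit: π_M = (101 - 2Q)q_M - (24q_M). Setting ∂π_M/∂q_M = 0: 77 - 4q_M - 2(q_R + q_U) = 0.
Rigel's first-order condition: 54 - 4q_R - 2(q_M + q_U) = 0.
Umbra's first-order condition: 61 - 4q_U - 2(q_M + q_R) = 0.
Summing all 3 equations gives 192 − 8Q = 0, hence Q = 24.
Back-substituting: q_M = (77 − 48)/2 = 29/2, q_R = (54 − 48)/2 = 3, q_U = (61 − 48)/2 = 13/2.

14.50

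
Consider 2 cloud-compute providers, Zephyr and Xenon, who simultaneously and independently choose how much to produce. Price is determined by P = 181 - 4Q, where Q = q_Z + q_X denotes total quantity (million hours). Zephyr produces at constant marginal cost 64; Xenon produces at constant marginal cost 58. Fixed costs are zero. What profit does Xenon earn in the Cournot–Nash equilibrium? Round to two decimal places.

462.25

Zephyr's profit: π_Z = (181 - 4Q)q_Z - (64q_Z). Setting ∂π_Z/∂q_Z = 0: 117 - 8q_Z - 4(q_X) = 0.
Xenon's profit: π_X = (181 - 4Q)q_X - (58q_X). Setting ∂π_X/∂q_X = 0: 123 - 8q_X - 4(q_Z) = 0.
Best responses: q_Z = (117 - 4q_X)/8, q_X = (123 - 4q_Z)/8.
Solving the pair: q_Z = 37/4, q_X = 43/4.
Price P = 181 - 4·20 = 101.
Xenon's profit: (101 - 58)·(43/4) = 1849/4.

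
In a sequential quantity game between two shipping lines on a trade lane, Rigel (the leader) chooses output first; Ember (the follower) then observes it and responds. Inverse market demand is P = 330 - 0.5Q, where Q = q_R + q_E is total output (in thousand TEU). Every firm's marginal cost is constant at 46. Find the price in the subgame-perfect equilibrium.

117

Solve by backward induction. Given q_R, the follower Ember maximises π_E = (330 - (1/2)q_R - (1/2)q_E)q_E - 46q_E.
∂π_E/∂q_E = 284 - (1/2)q_R - q_E = 0 gives the reaction function q_E = (284 - (1/2)q_R).
The leader anticipates this reaction. Substituting into P = 330 - 0.5Q gives P = 188 - (1/4)q_R, so π_R = (188 - (1/4)q_R)q_R - 46q_R.
Leader FOC: 142 - (1/2)q_R = 0, so q_R = 284.
Then q_E = (284 - (1/2)·284) = 142.
Total output Q = 426, so price P = 330 - (1/2)·426 = 117.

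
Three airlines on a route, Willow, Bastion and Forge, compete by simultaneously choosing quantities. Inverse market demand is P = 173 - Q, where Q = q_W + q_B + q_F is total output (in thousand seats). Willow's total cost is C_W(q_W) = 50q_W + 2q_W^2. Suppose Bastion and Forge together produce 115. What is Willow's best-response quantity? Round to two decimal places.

1.33

With rivals' combined output fixed at 115, Willow's profit is π_W = (173 - 115 - q_W)q_W - (50q_W + 2q_W²) = (58 - q_W)q_W - (50q_W + 2q_W²).
∂π_W/∂q_W = 8 - 6q_W = 0, so q_W = 4/3.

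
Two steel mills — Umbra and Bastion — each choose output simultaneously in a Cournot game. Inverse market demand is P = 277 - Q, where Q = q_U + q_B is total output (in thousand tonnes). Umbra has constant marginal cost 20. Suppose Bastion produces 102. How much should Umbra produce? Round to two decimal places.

With the rival's output fixed at 102, Umbra's profit is π_U = (277 - 102 - q_U)q_U - (20q_U) = (175 - q_U)q_U - (20q_U).
∂π_U/∂q_U = 155 - 2q_U = 0, so q_U = 155/2.

77.50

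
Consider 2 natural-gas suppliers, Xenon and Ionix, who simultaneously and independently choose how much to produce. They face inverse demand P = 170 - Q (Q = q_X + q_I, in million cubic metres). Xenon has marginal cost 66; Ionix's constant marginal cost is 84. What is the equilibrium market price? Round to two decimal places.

106.67

Xenon's profit: π_X = (170 - Q)q_X - (66q_X). Setting ∂π_X/∂q_X = 0: 104 - 2q_X - (q_I) = 0.
Ionix's first-order condition: 86 - 2q_I - (q_X) = 0.
Rearranging gives the reaction functions q_X = (104 - q_I)/2 and q_I = (86 - q_X)/2.
Substituting one into the other gives q_X = 122/3 and q_I = 68/3.
Total output Q = 190/3, so price P = 170 - 190/3 = 320/3.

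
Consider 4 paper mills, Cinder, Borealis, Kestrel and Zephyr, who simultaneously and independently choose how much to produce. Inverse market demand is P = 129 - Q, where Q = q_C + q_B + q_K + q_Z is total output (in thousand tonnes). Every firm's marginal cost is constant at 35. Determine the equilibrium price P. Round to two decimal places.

A representative firm's profit is π_i = q_i(129 - Q) - 35q_i.
First-order condition (treating rivals' output as given): 94 - 2q_i - Σ_{j≠i} q_j = 0.
With identical firms every q_j equals q_i, so Σ_{j≠i} q_j = 3q_i and 94 = 5q_i, giving q_i = 94/5.
Total output Q = 376/5, so price P = 129 - 376/5 = 269/5.

53.80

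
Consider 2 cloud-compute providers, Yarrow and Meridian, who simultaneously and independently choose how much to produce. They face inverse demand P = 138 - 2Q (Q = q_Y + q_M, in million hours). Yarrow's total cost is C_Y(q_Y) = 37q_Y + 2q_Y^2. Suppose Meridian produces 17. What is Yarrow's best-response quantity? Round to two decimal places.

With the rival's output fixed at 17, Yarrow's profit is π_Y = (138 - 2·17 - 2q_Y)q_Y - (37q_Y + 2q_Y²) = (104 - 2q_Y)q_Y - (37q_Y + 2q_Y²).
∂π_Y/∂q_Y = 67 - 8q_Y = 0, so q_Y = 67/8.

8.38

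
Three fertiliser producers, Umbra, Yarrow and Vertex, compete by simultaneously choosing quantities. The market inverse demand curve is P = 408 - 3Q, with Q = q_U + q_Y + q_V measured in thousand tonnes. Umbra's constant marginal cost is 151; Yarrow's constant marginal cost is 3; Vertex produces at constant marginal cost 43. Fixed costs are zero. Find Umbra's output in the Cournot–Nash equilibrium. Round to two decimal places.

0.08

Umbra's profit: π_U = (408 - 3Q)q_U - (151q_U). Setting ∂π_U/∂q_U = 0: 257 - 6q_U - 3(q_Y + q_V) = 0.
Yarrow's profit: π_Y = (408 - 3Q)q_Y - (3q_Y). Setting ∂π_Y/∂q_Y = 0: 405 - 6q_Y - 3(q_U + q_V) = 0.
Vertex's first-order condition: 365 - 6q_V - 3(q_U + q_Y) = 0.
Adding the 3 conditions: 1027 − 6Q − 6Q = 0, i.e. Q = 1027/12.
Back-substituting: q_U = (257 − 1027/4)/3 = 1/12, q_Y = (405 − 1027/4)/3 = 593/12, q_V = (365 − 1027/4)/3 = 433/12.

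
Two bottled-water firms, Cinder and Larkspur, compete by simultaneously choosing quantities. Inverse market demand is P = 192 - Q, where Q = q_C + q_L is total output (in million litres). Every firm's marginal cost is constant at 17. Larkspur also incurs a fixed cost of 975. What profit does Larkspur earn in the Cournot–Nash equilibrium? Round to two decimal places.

A representative firm's profit is π_i = q_i(192 - Q) - 17q_i.
First-order condition (treating rivals' output as given): 175 - 2q_i - q_j = 0.
With identical firms every q_j equals q_i, so q_j = q_i and 175 = 3q_i, giving q_i = 175/3.
Price P = 192 - 350/3 = 226/3.
Larkspur's profit: (226/3 - 17)·(175/3) - 975 = 2427.7778.

2427.78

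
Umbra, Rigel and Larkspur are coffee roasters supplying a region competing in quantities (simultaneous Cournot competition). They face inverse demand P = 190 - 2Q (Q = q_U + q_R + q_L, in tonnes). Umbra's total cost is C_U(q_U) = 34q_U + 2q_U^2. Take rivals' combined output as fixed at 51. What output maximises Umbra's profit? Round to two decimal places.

With rivals' combined output fixed at 51, Umbra's profit is π_U = (190 - 2·51 - 2q_U)q_U - (34q_U + 2q_U²) = (88 - 2q_U)q_U - (34q_U + 2q_U²).
∂π_U/∂q_U = 54 - 8q_U = 0, so q_U = 27/4.

6.75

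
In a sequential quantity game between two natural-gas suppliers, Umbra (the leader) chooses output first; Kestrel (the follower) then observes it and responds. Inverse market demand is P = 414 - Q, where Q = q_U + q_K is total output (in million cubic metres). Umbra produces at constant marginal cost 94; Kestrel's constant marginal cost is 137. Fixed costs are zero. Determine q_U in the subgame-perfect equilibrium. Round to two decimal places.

Solve by backward induction. Given q_U, the follower Kestrel maximises π_K = (414 - q_U - q_K)q_K - 137q_K.
∂π_K/∂q_K = 277 - q_U - 2q_K = 0 gives the reaction function q_K = (277 - q_U)/2.
The leader anticipates this reaction. Substituting into P = 414 - Q gives P = 551/2 - (1/2)q_U, so π_U = (551/2 - (1/2)q_U)q_U - 94q_U.
The leader's first-order condition 363/2 - q_U = 0 yields q_U = 363/2.
Then q_K = (277 - 363/2)/2 = 191/4.

181.50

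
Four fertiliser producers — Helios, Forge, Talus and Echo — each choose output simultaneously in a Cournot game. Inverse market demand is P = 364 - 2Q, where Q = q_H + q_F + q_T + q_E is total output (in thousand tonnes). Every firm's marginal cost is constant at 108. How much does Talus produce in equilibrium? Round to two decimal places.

Each firm earns π_i = (364 - 2Q)q_i - 108q_i.
First-order condition (treating rivals' output as given): 256 - 4q_i - 2·Σ_{j≠i} q_j = 0.
By symmetry each firm produces the same amount; substituting Σ_{j≠i} q_j = 3q_i yields q_i = 256/10 = 128/5.

25.60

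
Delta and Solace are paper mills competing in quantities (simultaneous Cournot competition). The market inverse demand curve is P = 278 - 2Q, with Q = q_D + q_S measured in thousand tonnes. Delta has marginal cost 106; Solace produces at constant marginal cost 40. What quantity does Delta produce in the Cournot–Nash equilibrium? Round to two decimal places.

17.67

Delta's profit: π_D = (278 - 2Q)q_D - (106q_D). Setting ∂π_D/∂q_D = 0: 172 - 4q_D - 2(q_S) = 0.
Solace's profit: π_S = (278 - 2Q)q_S - (40q_S). Setting ∂π_S/∂q_S = 0: 238 - 4q_S - 2(q_D) = 0.
Best responses: q_D = (172 - 2q_S)/4, q_S = (238 - 2q_D)/4.
Solving the pair: q_D = 53/3, q_S = 152/3.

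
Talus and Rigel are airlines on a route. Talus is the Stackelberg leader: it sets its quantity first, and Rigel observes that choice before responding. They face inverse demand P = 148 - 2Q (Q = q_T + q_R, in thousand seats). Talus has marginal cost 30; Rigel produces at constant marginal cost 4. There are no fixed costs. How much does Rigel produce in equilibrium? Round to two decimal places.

24.50

Solve by backward induction. Given q_T, the follower Rigel maximises π_R = (148 - 2q_T - 2q_R)q_R - 4q_R.
Setting the follower's marginal profit to zero, 144 - 2q_T - 4q_R = 0, i.e. q_R = (144 - 2q_T)/4.
Talus substitutes q_R(q_T) into its own profit: π_T = q_T(148 - 2q_T - (144 - 2q_T)/2) - 30q_T = (76 - q_T)q_T - 30q_T.
The leader's first-order condition 46 - 2q_T = 0 yields q_T = 23.
Then q_R = (144 - 2·23)/4 = 49/2.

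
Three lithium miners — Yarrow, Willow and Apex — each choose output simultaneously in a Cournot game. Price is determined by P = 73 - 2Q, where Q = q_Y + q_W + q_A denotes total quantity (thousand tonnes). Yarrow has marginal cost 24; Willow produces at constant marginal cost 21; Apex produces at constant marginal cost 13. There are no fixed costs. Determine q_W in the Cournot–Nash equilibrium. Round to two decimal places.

5.88

Yarrow's profit: π_Y = (73 - 2Q)q_Y - (24q_Y). Setting ∂π_Y/∂q_Y = 0: 49 - 4q_Y - 2(q_W + q_A) = 0.
Willow's profit: π_W = (73 - 2Q)q_W - (21q_W). Setting ∂π_W/∂q_W = 0: 52 - 4q_W - 2(q_Y + q_A) = 0.
Apex's first-order condition: 60 - 4q_A - 2(q_Y + q_W) = 0.
Adding the 3 first-order conditions: 161 − 8Q = 0, so Q = 161/8.
Back-substituting: q_Y = (49 − 161/4)/2 = 35/8, q_W = (52 − 161/4)/2 = 47/8, q_A = (60 − 161/4)/2 = 79/8.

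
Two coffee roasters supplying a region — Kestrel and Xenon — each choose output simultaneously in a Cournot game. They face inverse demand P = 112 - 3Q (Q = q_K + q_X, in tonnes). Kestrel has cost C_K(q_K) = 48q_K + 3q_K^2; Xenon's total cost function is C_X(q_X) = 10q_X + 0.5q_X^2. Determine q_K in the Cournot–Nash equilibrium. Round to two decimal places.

1.89

Kestrel's profit: π_K = (112 - 3Q)q_K - (48q_K + 3q_K²). Setting ∂π_K/∂q_K = 0: 64 - 12q_K - 3(q_X) = 0.
Xenon's first-order condition: 102 - 7q_X - 3(q_K) = 0.
Rearranging gives the reaction functions q_K = (64 - 3q_X)/12 and q_X = (102 - 3q_K)/7.
Solving the pair: q_K = 142/75, q_X = 344/25.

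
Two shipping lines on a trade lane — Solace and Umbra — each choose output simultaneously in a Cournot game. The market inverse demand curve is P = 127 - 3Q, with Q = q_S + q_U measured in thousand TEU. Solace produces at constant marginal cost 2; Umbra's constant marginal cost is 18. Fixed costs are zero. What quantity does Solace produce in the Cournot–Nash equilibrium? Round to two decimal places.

Solace's profit: π_S = (127 - 3Q)q_S - (2q_S). Setting ∂π_S/∂q_S = 0: 125 - 6q_S - 3(q_U) = 0.
Umbra's first-order condition: 109 - 6q_U - 3(q_S) = 0.
Rearranging gives the reaction functions q_S = (125 - 3q_U)/6 and q_U = (109 - 3q_S)/6.
Solving the pair: q_S = 47/3, q_U = 31/3.

15.67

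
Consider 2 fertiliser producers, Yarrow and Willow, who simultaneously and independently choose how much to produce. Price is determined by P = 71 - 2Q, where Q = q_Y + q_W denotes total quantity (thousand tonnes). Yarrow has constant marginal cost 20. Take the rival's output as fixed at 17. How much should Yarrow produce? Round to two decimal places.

With the rival's output fixed at 17, Yarrow's profit is π_Y = (71 - 2·17 - 2q_Y)q_Y - (20q_Y) = (37 - 2q_Y)q_Y - (20q_Y).
∂π_Y/∂q_Y = 17 - 4q_Y = 0, so q_Y = 17/4.

4.25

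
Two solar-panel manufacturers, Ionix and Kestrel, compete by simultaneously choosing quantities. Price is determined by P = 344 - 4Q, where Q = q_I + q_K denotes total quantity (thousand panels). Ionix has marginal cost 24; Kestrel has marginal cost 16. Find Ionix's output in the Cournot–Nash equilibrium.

Ionix's profit: π_I = (344 - 4Q)q_I - (24q_I). Setting ∂π_I/∂q_I = 0: 320 - 8q_I - 4(q_K) = 0.
Kestrel's profit: π_K = (344 - 4Q)q_K - (16q_K). Setting ∂π_K/∂q_K = 0: 328 - 8q_K - 4(q_I) = 0.
So q_I = (320 - 4q_K)/8 and q_K = (328 - 4q_I)/8.
Solving the pair: q_I = 26, q_K = 28.

26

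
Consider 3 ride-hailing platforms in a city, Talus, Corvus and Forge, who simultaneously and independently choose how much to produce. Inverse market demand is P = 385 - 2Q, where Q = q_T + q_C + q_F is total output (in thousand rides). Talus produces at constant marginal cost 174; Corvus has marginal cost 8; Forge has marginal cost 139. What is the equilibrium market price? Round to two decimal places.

Talus's profit: π_T = (385 - 2Q)q_T - (174q_T). Setting ∂π_T/∂q_T = 0: 211 - 4q_T - 2(q_C + q_F) = 0.
Corvus's first-order condition: 377 - 4q_C - 2(q_T + q_F) = 0.
Forge's profit: π_F = (385 - 2Q)q_F - (139q_F). Setting ∂π_F/∂q_F = 0: 246 - 4q_F - 2(q_T + q_C) = 0.
Adding the 3 first-order conditions: 834 − 8Q = 0, so Q = 417/4.
Back-substituting: q_T = (211 − 417/2)/2 = 5/4, q_C = (377 − 417/2)/2 = 337/4, q_F = (246 − 417/2)/2 = 75/4.
Total output Q = 417/4, so price P = 385 - 2·(417/4) = 353/2.

176.50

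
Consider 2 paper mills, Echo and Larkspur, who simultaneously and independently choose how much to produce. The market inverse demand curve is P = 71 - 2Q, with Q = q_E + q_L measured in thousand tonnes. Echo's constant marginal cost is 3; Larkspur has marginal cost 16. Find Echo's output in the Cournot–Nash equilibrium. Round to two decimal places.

13.50

Echo's profit: π_E = (71 - 2Q)q_E - (3q_E). Setting ∂π_E/∂q_E = 0: 68 - 4q_E - 2(q_L) = 0.
Larkspur's profit: π_L = (71 - 2Q)q_L - (16q_L). Setting ∂π_L/∂q_L = 0: 55 - 4q_L - 2(q_E) = 0.
So q_E = (68 - 2q_L)/4 and q_L = (55 - 2q_E)/4.
Substituting one into the other gives q_E = 27/2 and q_L = 7.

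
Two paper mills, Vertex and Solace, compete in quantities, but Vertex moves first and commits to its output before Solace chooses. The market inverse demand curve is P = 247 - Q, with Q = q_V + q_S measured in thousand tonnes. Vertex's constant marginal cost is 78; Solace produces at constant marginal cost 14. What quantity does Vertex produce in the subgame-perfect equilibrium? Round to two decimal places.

Solve by backward induction. Given q_V, the follower Solace maximises π_S = (247 - q_V - q_S)q_S - 14q_S.
Setting the follower's marginal profit to zero, 233 - q_V - 2q_S = 0, i.e. q_S = (233 - q_V)/2.
The leader anticipates this reaction. Substituting into P = 247 - Q gives P = 261/2 - (1/2)q_V, so π_V = (261/2 - (1/2)q_V)q_V - 78q_V.
Leader FOC: 105/2 - q_V = 0, so q_V = 105/2.
Then q_S = (233 - 105/2)/2 = 361/4.

52.50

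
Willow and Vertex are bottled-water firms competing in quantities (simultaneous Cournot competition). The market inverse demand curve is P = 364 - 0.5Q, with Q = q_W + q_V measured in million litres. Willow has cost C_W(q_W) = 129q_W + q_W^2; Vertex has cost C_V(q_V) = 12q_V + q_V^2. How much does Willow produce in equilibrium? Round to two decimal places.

60.46

Willow's profit: π_W = (364 - 0.5Q)q_W - (129q_W + q_W²). Setting ∂π_W/∂q_W = 0: 235 - 3q_W - (1/2)(q_V) = 0.
Vertex's profit: π_V = (364 - 0.5Q)q_V - (12q_V + q_V²). Setting ∂π_V/∂q_V = 0: 352 - 3q_V - (1/2)(q_W) = 0.
Best responses: q_W = (235 - (1/2)q_V)/3, q_V = (352 - (1/2)q_W)/3.
Solving the pair: q_W = 60.4571, q_V = 107.2571.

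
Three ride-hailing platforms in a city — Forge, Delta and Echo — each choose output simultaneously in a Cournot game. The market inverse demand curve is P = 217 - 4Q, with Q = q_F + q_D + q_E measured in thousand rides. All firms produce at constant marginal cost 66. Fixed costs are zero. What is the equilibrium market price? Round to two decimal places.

Each firm earns π_i = (217 - 4Q)q_i - 66q_i.
Setting ∂π_i/∂q_i = 0 with rivals' quantities fixed: 151 - 8q_i - 4·Σ_{j≠i} q_j = 0.
With identical firms every q_j equals q_i, so Σ_{j≠i} q_j = 2q_i and 151 = 16q_i, giving q_i = 151/16.
Total output Q = 453/16, so price P = 217 - 4·(453/16) = 415/4.

103.75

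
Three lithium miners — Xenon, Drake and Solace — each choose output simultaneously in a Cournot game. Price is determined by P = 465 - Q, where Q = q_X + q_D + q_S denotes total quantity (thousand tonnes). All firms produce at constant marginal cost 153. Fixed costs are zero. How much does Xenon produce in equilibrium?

78

Each firm earns π_i = (465 - Q)q_i - 153q_i.
First-order condition (treating rivals' output as given): 312 - 2q_i - Σ_{j≠i} q_j = 0.
With identical firms every q_j equals q_i, so Σ_{j≠i} q_j = 2q_i and 312 = 4q_i, giving q_i = 78.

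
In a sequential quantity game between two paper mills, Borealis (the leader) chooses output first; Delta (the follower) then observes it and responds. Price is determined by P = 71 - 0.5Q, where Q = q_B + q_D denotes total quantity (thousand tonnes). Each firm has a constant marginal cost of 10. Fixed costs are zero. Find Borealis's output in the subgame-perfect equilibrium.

The follower Delta best-responds to any q_B: π_D = (71 - 0.5Q)q_D - 10q_D.
Follower FOC: 61 - (1/2)q_B - q_D = 0, so q_D(q_B) = (61 - (1/2)q_B).
Borealis substitutes q_D(q_B) into its own profit: π_B = q_B(71 - (1/2)q_B - (61 - (1/2)q_B)/2) - 10q_B = (81/2 - (1/4)q_B)q_B - 10q_B.
Maximising: ∂π_B/∂q_B = 61/2 - (1/2)q_B = 0, giving q_B = 61.
Then q_D = (61 - (1/2)·61) = 61/2.

61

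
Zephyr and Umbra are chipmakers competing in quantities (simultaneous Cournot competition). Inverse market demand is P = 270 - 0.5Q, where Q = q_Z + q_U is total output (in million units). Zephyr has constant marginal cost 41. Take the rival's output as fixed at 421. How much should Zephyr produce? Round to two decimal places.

18.50

With the rival's output fixed at 421, Zephyr's profit is π_Z = (270 - (1/2)·421 - (1/2)q_Z)q_Z - (41q_Z) = (119/2 - (1/2)q_Z)q_Z - (41q_Z).
∂π_Z/∂q_Z = 37/2 - q_Z = 0, so q_Z = 37/2.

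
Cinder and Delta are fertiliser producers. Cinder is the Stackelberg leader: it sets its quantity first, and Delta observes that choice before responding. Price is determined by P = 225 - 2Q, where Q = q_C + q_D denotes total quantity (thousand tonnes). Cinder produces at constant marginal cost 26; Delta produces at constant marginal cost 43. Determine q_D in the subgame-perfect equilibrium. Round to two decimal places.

Solve by backward induction. Given q_C, the follower Delta maximises π_D = (225 - 2q_C - 2q_D)q_D - 43q_D.
∂π_D/∂q_D = 182 - 2q_C - 4q_D = 0 gives the reaction function q_D = (182 - 2q_C)/4.
The leader anticipates this reaction. Substituting into P = 225 - 2Q gives P = 134 - q_C, so π_C = (134 - q_C)q_C - 26q_C.
Leader FOC: 108 - 2q_C = 0, so q_C = 54.
Then q_D = (182 - 2·54)/4 = 37/2.

18.50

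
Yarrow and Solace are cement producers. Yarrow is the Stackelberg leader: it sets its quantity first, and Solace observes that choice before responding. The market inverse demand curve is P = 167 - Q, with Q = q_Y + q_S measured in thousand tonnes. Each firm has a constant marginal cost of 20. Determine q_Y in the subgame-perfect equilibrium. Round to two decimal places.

73.50

The follower Solace best-responds to any q_Y: π_S = (167 - Q)q_S - 20q_S.
Follower FOC: 147 - q_Y - 2q_S = 0, so q_S(q_Y) = (147 - q_Y)/2.
The leader anticipates this reaction. Substituting into P = 167 - Q gives P = 187/2 - (1/2)q_Y, so π_Y = (187/2 - (1/2)q_Y)q_Y - 20q_Y.
The leader's first-order condition 147/2 - q_Y = 0 yields q_Y = 147/2.
Then q_S = (147 - 147/2)/2 = 147/4.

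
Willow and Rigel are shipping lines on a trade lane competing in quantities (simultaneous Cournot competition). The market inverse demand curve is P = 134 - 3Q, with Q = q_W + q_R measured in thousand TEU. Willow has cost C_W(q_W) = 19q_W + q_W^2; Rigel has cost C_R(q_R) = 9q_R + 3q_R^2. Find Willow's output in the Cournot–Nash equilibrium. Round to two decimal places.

Willow's profit: π_W = (134 - 3Q)q_W - (19q_W + q_W²). Setting ∂π_W/∂q_W = 0: 115 - 8q_W - 3(q_R) = 0.
Rigel's first-order condition: 125 - 12q_R - 3(q_W) = 0.
So q_W = (115 - 3q_R)/8 and q_R = (125 - 3q_W)/12.
Substituting one into the other gives q_W = 335/29 and q_R = 655/87.

11.55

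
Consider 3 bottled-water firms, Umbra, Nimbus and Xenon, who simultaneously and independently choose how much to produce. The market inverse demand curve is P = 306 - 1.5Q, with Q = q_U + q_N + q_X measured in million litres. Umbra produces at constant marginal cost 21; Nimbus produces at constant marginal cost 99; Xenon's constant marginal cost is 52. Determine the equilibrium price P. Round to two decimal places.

Umbra's profit: π_U = (306 - 1.5Q)q_U - (21q_U). Setting ∂π_U/∂q_U = 0: 285 - 3q_U - (3/2)(q_N + q_X) = 0.
Nimbus's first-order condition: 207 - 3q_N - (3/2)(q_U + q_X) = 0.
Xenon's profit: π_X = (306 - 1.5Q)q_X - (52q_X). Setting ∂π_X/∂q_X = 0: 254 - 3q_X - (3/2)(q_U + q_N) = 0.
Adding the 3 conditions: 746 − 3Q − 3Q = 0, i.e. Q = 373/3.
Back-substituting: q_U = (285 − 373/2)/(3/2) = 197/3, q_N = (207 − 373/2)/(3/2) = 41/3, q_X = (254 − 373/2)/(3/2) = 45.
Total output Q = 373/3, so price P = 306 - (3/2)·(373/3) = 239/2.

119.50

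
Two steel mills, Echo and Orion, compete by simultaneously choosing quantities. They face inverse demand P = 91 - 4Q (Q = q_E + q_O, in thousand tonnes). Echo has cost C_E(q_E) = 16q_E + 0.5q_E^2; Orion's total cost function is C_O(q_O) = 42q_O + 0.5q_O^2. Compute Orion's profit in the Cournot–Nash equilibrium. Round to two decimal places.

Echo's profit: π_E = (91 - 4Q)q_E - (16q_E + (1/2)q_E²). Setting ∂π_E/∂q_E = 0: 75 - 9q_E - 4(q_O) = 0.
Orion's first-order condition: 49 - 9q_O - 4(q_E) = 0.
Rearranging gives the reaction functions q_E = (75 - 4q_O)/9 and q_O = (49 - 4q_E)/9.
Substituting one into the other gives q_E = 479/65 and q_O = 141/65.
Price P = 91 - 4·(124/13) = 687/13.
Orion's profit: (687/13)·(141/65) - 42·(141/65) - (1/2)(141/65)² = 21.1750.

21.18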